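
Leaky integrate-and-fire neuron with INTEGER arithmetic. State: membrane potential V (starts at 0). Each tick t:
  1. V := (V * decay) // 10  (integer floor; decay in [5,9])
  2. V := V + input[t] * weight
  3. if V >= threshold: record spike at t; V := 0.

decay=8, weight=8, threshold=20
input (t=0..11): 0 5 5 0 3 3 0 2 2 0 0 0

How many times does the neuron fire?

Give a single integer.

Answer: 5

Derivation:
t=0: input=0 -> V=0
t=1: input=5 -> V=0 FIRE
t=2: input=5 -> V=0 FIRE
t=3: input=0 -> V=0
t=4: input=3 -> V=0 FIRE
t=5: input=3 -> V=0 FIRE
t=6: input=0 -> V=0
t=7: input=2 -> V=16
t=8: input=2 -> V=0 FIRE
t=9: input=0 -> V=0
t=10: input=0 -> V=0
t=11: input=0 -> V=0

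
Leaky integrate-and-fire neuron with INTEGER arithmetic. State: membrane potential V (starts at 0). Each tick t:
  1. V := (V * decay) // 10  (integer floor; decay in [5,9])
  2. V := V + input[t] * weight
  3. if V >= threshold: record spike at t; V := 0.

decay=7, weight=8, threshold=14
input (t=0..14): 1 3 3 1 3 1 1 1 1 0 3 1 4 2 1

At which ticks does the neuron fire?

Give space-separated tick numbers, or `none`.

Answer: 1 2 4 7 10 12 13

Derivation:
t=0: input=1 -> V=8
t=1: input=3 -> V=0 FIRE
t=2: input=3 -> V=0 FIRE
t=3: input=1 -> V=8
t=4: input=3 -> V=0 FIRE
t=5: input=1 -> V=8
t=6: input=1 -> V=13
t=7: input=1 -> V=0 FIRE
t=8: input=1 -> V=8
t=9: input=0 -> V=5
t=10: input=3 -> V=0 FIRE
t=11: input=1 -> V=8
t=12: input=4 -> V=0 FIRE
t=13: input=2 -> V=0 FIRE
t=14: input=1 -> V=8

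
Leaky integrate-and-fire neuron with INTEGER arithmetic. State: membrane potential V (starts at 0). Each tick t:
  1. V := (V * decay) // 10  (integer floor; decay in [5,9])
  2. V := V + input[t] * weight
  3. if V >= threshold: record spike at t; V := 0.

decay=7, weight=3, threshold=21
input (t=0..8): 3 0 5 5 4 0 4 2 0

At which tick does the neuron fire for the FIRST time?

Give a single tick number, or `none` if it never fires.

t=0: input=3 -> V=9
t=1: input=0 -> V=6
t=2: input=5 -> V=19
t=3: input=5 -> V=0 FIRE
t=4: input=4 -> V=12
t=5: input=0 -> V=8
t=6: input=4 -> V=17
t=7: input=2 -> V=17
t=8: input=0 -> V=11

Answer: 3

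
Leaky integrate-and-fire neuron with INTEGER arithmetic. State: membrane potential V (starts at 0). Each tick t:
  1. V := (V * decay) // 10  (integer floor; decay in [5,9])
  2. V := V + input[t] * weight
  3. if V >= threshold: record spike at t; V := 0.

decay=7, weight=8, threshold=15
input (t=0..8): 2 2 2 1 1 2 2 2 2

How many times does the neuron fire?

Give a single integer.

Answer: 7

Derivation:
t=0: input=2 -> V=0 FIRE
t=1: input=2 -> V=0 FIRE
t=2: input=2 -> V=0 FIRE
t=3: input=1 -> V=8
t=4: input=1 -> V=13
t=5: input=2 -> V=0 FIRE
t=6: input=2 -> V=0 FIRE
t=7: input=2 -> V=0 FIRE
t=8: input=2 -> V=0 FIRE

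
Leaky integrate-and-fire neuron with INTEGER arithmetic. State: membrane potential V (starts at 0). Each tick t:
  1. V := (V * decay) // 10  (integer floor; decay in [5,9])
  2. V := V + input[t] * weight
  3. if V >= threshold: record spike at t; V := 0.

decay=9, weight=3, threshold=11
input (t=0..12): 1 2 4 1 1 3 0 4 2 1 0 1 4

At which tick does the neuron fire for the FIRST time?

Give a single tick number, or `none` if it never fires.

t=0: input=1 -> V=3
t=1: input=2 -> V=8
t=2: input=4 -> V=0 FIRE
t=3: input=1 -> V=3
t=4: input=1 -> V=5
t=5: input=3 -> V=0 FIRE
t=6: input=0 -> V=0
t=7: input=4 -> V=0 FIRE
t=8: input=2 -> V=6
t=9: input=1 -> V=8
t=10: input=0 -> V=7
t=11: input=1 -> V=9
t=12: input=4 -> V=0 FIRE

Answer: 2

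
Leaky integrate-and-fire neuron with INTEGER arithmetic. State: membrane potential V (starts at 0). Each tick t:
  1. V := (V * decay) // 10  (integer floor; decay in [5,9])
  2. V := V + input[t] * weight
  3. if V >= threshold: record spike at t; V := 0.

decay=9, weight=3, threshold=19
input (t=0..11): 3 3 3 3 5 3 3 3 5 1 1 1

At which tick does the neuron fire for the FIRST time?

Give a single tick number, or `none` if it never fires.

Answer: 2

Derivation:
t=0: input=3 -> V=9
t=1: input=3 -> V=17
t=2: input=3 -> V=0 FIRE
t=3: input=3 -> V=9
t=4: input=5 -> V=0 FIRE
t=5: input=3 -> V=9
t=6: input=3 -> V=17
t=7: input=3 -> V=0 FIRE
t=8: input=5 -> V=15
t=9: input=1 -> V=16
t=10: input=1 -> V=17
t=11: input=1 -> V=18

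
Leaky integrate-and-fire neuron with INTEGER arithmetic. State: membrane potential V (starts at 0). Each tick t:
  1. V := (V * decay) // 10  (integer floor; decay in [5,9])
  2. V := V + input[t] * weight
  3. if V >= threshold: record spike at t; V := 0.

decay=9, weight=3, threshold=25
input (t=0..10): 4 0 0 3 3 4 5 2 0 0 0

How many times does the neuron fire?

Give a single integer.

Answer: 1

Derivation:
t=0: input=4 -> V=12
t=1: input=0 -> V=10
t=2: input=0 -> V=9
t=3: input=3 -> V=17
t=4: input=3 -> V=24
t=5: input=4 -> V=0 FIRE
t=6: input=5 -> V=15
t=7: input=2 -> V=19
t=8: input=0 -> V=17
t=9: input=0 -> V=15
t=10: input=0 -> V=13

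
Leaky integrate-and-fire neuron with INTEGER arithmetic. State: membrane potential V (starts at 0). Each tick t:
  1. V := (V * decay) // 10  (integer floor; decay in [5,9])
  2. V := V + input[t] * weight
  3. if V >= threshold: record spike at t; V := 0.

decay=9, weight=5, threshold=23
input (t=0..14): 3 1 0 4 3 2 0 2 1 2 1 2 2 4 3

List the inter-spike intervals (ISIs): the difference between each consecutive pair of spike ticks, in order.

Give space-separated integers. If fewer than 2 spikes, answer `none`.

Answer: 2 5 3

Derivation:
t=0: input=3 -> V=15
t=1: input=1 -> V=18
t=2: input=0 -> V=16
t=3: input=4 -> V=0 FIRE
t=4: input=3 -> V=15
t=5: input=2 -> V=0 FIRE
t=6: input=0 -> V=0
t=7: input=2 -> V=10
t=8: input=1 -> V=14
t=9: input=2 -> V=22
t=10: input=1 -> V=0 FIRE
t=11: input=2 -> V=10
t=12: input=2 -> V=19
t=13: input=4 -> V=0 FIRE
t=14: input=3 -> V=15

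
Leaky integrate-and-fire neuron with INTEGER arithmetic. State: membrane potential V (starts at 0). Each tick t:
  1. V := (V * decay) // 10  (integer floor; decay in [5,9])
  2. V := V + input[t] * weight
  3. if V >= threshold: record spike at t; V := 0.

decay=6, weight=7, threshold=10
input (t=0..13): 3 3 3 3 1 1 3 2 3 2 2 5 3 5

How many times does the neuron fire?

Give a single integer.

Answer: 13

Derivation:
t=0: input=3 -> V=0 FIRE
t=1: input=3 -> V=0 FIRE
t=2: input=3 -> V=0 FIRE
t=3: input=3 -> V=0 FIRE
t=4: input=1 -> V=7
t=5: input=1 -> V=0 FIRE
t=6: input=3 -> V=0 FIRE
t=7: input=2 -> V=0 FIRE
t=8: input=3 -> V=0 FIRE
t=9: input=2 -> V=0 FIRE
t=10: input=2 -> V=0 FIRE
t=11: input=5 -> V=0 FIRE
t=12: input=3 -> V=0 FIRE
t=13: input=5 -> V=0 FIRE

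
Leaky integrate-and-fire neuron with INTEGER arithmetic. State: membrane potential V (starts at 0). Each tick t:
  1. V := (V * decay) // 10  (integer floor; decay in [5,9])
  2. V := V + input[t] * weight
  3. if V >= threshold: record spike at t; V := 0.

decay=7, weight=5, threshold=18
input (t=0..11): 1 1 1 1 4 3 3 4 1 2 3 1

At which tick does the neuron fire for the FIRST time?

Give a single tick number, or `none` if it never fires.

t=0: input=1 -> V=5
t=1: input=1 -> V=8
t=2: input=1 -> V=10
t=3: input=1 -> V=12
t=4: input=4 -> V=0 FIRE
t=5: input=3 -> V=15
t=6: input=3 -> V=0 FIRE
t=7: input=4 -> V=0 FIRE
t=8: input=1 -> V=5
t=9: input=2 -> V=13
t=10: input=3 -> V=0 FIRE
t=11: input=1 -> V=5

Answer: 4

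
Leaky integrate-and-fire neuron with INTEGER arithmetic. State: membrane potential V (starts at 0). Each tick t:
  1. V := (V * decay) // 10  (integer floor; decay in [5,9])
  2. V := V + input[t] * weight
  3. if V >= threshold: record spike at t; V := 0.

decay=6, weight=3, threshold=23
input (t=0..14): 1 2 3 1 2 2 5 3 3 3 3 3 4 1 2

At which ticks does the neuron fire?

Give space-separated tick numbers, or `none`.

t=0: input=1 -> V=3
t=1: input=2 -> V=7
t=2: input=3 -> V=13
t=3: input=1 -> V=10
t=4: input=2 -> V=12
t=5: input=2 -> V=13
t=6: input=5 -> V=22
t=7: input=3 -> V=22
t=8: input=3 -> V=22
t=9: input=3 -> V=22
t=10: input=3 -> V=22
t=11: input=3 -> V=22
t=12: input=4 -> V=0 FIRE
t=13: input=1 -> V=3
t=14: input=2 -> V=7

Answer: 12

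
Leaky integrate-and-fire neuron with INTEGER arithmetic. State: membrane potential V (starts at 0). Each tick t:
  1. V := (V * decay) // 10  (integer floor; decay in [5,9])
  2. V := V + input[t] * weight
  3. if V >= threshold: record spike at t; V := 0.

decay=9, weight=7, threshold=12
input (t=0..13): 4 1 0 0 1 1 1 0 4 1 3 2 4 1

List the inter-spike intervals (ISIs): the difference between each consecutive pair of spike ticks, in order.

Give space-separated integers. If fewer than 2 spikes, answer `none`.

t=0: input=4 -> V=0 FIRE
t=1: input=1 -> V=7
t=2: input=0 -> V=6
t=3: input=0 -> V=5
t=4: input=1 -> V=11
t=5: input=1 -> V=0 FIRE
t=6: input=1 -> V=7
t=7: input=0 -> V=6
t=8: input=4 -> V=0 FIRE
t=9: input=1 -> V=7
t=10: input=3 -> V=0 FIRE
t=11: input=2 -> V=0 FIRE
t=12: input=4 -> V=0 FIRE
t=13: input=1 -> V=7

Answer: 5 3 2 1 1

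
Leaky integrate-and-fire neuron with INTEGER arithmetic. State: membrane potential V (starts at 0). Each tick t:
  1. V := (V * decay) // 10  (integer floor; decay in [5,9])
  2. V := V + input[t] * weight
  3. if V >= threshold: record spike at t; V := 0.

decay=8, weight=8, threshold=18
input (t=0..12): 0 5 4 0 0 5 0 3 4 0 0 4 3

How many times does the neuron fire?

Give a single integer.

Answer: 7

Derivation:
t=0: input=0 -> V=0
t=1: input=5 -> V=0 FIRE
t=2: input=4 -> V=0 FIRE
t=3: input=0 -> V=0
t=4: input=0 -> V=0
t=5: input=5 -> V=0 FIRE
t=6: input=0 -> V=0
t=7: input=3 -> V=0 FIRE
t=8: input=4 -> V=0 FIRE
t=9: input=0 -> V=0
t=10: input=0 -> V=0
t=11: input=4 -> V=0 FIRE
t=12: input=3 -> V=0 FIRE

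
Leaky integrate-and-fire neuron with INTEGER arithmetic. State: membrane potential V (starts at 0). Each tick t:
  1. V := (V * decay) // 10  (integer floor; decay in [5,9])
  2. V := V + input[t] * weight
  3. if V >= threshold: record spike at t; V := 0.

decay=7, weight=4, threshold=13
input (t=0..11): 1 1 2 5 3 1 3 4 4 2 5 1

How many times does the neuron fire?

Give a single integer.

Answer: 5

Derivation:
t=0: input=1 -> V=4
t=1: input=1 -> V=6
t=2: input=2 -> V=12
t=3: input=5 -> V=0 FIRE
t=4: input=3 -> V=12
t=5: input=1 -> V=12
t=6: input=3 -> V=0 FIRE
t=7: input=4 -> V=0 FIRE
t=8: input=4 -> V=0 FIRE
t=9: input=2 -> V=8
t=10: input=5 -> V=0 FIRE
t=11: input=1 -> V=4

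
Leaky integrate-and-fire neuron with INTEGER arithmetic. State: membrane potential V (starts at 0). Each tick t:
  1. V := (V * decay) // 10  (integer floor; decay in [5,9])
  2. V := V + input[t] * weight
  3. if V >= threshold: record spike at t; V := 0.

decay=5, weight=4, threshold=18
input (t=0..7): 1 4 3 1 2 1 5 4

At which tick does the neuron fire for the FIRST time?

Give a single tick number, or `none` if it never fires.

Answer: 1

Derivation:
t=0: input=1 -> V=4
t=1: input=4 -> V=0 FIRE
t=2: input=3 -> V=12
t=3: input=1 -> V=10
t=4: input=2 -> V=13
t=5: input=1 -> V=10
t=6: input=5 -> V=0 FIRE
t=7: input=4 -> V=16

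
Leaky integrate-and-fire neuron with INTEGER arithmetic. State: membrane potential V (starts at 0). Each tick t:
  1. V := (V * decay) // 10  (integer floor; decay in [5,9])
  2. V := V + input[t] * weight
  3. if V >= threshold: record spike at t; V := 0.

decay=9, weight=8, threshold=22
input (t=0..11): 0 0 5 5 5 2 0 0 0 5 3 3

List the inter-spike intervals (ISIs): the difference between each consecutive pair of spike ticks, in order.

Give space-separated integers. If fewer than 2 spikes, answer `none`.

t=0: input=0 -> V=0
t=1: input=0 -> V=0
t=2: input=5 -> V=0 FIRE
t=3: input=5 -> V=0 FIRE
t=4: input=5 -> V=0 FIRE
t=5: input=2 -> V=16
t=6: input=0 -> V=14
t=7: input=0 -> V=12
t=8: input=0 -> V=10
t=9: input=5 -> V=0 FIRE
t=10: input=3 -> V=0 FIRE
t=11: input=3 -> V=0 FIRE

Answer: 1 1 5 1 1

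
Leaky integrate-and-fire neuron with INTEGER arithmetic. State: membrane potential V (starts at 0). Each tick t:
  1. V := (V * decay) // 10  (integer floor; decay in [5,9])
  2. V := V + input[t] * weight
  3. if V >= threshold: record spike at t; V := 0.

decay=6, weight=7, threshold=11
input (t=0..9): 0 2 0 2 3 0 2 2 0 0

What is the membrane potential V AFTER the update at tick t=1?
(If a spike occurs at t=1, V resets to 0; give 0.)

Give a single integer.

t=0: input=0 -> V=0
t=1: input=2 -> V=0 FIRE
t=2: input=0 -> V=0
t=3: input=2 -> V=0 FIRE
t=4: input=3 -> V=0 FIRE
t=5: input=0 -> V=0
t=6: input=2 -> V=0 FIRE
t=7: input=2 -> V=0 FIRE
t=8: input=0 -> V=0
t=9: input=0 -> V=0

Answer: 0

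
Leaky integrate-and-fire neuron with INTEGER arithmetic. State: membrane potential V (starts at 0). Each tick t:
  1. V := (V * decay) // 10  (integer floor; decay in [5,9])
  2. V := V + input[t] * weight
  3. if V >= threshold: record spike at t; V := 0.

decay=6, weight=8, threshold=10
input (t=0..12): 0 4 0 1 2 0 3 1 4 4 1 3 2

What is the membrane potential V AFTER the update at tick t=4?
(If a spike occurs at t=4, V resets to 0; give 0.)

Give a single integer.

t=0: input=0 -> V=0
t=1: input=4 -> V=0 FIRE
t=2: input=0 -> V=0
t=3: input=1 -> V=8
t=4: input=2 -> V=0 FIRE
t=5: input=0 -> V=0
t=6: input=3 -> V=0 FIRE
t=7: input=1 -> V=8
t=8: input=4 -> V=0 FIRE
t=9: input=4 -> V=0 FIRE
t=10: input=1 -> V=8
t=11: input=3 -> V=0 FIRE
t=12: input=2 -> V=0 FIRE

Answer: 0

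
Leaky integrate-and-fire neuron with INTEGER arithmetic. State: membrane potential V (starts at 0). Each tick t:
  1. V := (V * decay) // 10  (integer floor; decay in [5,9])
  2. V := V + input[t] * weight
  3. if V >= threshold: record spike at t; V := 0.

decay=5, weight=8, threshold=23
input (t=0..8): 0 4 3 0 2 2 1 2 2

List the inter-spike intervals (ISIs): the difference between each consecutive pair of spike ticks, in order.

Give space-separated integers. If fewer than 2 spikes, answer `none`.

t=0: input=0 -> V=0
t=1: input=4 -> V=0 FIRE
t=2: input=3 -> V=0 FIRE
t=3: input=0 -> V=0
t=4: input=2 -> V=16
t=5: input=2 -> V=0 FIRE
t=6: input=1 -> V=8
t=7: input=2 -> V=20
t=8: input=2 -> V=0 FIRE

Answer: 1 3 3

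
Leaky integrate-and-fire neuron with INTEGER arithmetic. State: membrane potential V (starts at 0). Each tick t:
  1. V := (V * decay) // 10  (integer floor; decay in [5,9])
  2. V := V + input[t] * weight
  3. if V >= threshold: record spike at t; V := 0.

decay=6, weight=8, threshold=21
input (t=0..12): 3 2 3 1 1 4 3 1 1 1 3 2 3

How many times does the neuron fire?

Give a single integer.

t=0: input=3 -> V=0 FIRE
t=1: input=2 -> V=16
t=2: input=3 -> V=0 FIRE
t=3: input=1 -> V=8
t=4: input=1 -> V=12
t=5: input=4 -> V=0 FIRE
t=6: input=3 -> V=0 FIRE
t=7: input=1 -> V=8
t=8: input=1 -> V=12
t=9: input=1 -> V=15
t=10: input=3 -> V=0 FIRE
t=11: input=2 -> V=16
t=12: input=3 -> V=0 FIRE

Answer: 6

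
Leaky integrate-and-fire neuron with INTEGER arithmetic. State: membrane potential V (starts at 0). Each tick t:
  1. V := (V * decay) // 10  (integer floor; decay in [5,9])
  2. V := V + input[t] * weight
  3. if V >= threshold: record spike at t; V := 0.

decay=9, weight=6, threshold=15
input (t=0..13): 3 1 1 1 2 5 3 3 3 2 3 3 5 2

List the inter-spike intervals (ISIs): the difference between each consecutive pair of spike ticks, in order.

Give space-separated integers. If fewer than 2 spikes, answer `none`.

Answer: 3 2 1 1 1 2 1 1

Derivation:
t=0: input=3 -> V=0 FIRE
t=1: input=1 -> V=6
t=2: input=1 -> V=11
t=3: input=1 -> V=0 FIRE
t=4: input=2 -> V=12
t=5: input=5 -> V=0 FIRE
t=6: input=3 -> V=0 FIRE
t=7: input=3 -> V=0 FIRE
t=8: input=3 -> V=0 FIRE
t=9: input=2 -> V=12
t=10: input=3 -> V=0 FIRE
t=11: input=3 -> V=0 FIRE
t=12: input=5 -> V=0 FIRE
t=13: input=2 -> V=12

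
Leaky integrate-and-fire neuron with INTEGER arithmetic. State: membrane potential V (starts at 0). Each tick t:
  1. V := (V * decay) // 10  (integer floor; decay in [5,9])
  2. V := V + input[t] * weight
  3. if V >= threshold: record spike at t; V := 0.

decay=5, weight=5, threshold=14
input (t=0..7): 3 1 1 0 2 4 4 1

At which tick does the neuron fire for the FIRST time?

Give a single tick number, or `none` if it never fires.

Answer: 0

Derivation:
t=0: input=3 -> V=0 FIRE
t=1: input=1 -> V=5
t=2: input=1 -> V=7
t=3: input=0 -> V=3
t=4: input=2 -> V=11
t=5: input=4 -> V=0 FIRE
t=6: input=4 -> V=0 FIRE
t=7: input=1 -> V=5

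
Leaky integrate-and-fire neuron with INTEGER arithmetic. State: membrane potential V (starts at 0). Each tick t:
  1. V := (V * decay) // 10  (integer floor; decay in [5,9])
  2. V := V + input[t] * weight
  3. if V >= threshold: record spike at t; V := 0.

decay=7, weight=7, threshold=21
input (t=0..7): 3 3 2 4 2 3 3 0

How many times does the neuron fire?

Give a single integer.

Answer: 5

Derivation:
t=0: input=3 -> V=0 FIRE
t=1: input=3 -> V=0 FIRE
t=2: input=2 -> V=14
t=3: input=4 -> V=0 FIRE
t=4: input=2 -> V=14
t=5: input=3 -> V=0 FIRE
t=6: input=3 -> V=0 FIRE
t=7: input=0 -> V=0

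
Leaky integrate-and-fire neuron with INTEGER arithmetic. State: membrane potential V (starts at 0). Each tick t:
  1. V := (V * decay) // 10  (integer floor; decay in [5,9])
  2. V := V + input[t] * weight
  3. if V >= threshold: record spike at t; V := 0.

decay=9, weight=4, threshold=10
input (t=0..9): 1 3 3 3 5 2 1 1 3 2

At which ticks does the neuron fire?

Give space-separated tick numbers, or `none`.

Answer: 1 2 3 4 6 8

Derivation:
t=0: input=1 -> V=4
t=1: input=3 -> V=0 FIRE
t=2: input=3 -> V=0 FIRE
t=3: input=3 -> V=0 FIRE
t=4: input=5 -> V=0 FIRE
t=5: input=2 -> V=8
t=6: input=1 -> V=0 FIRE
t=7: input=1 -> V=4
t=8: input=3 -> V=0 FIRE
t=9: input=2 -> V=8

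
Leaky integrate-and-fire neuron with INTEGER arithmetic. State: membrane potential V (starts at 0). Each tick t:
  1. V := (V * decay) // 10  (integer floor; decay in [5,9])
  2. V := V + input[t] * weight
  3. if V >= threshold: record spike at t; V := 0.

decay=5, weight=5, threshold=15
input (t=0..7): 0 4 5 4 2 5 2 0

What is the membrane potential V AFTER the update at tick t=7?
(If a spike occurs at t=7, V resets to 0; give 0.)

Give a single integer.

Answer: 5

Derivation:
t=0: input=0 -> V=0
t=1: input=4 -> V=0 FIRE
t=2: input=5 -> V=0 FIRE
t=3: input=4 -> V=0 FIRE
t=4: input=2 -> V=10
t=5: input=5 -> V=0 FIRE
t=6: input=2 -> V=10
t=7: input=0 -> V=5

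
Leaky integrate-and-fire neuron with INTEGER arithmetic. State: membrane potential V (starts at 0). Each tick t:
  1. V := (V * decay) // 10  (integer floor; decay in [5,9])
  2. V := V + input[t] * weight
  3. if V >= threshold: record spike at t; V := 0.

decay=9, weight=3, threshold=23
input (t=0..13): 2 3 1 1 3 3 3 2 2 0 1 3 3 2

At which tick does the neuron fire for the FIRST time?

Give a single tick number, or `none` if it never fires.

Answer: 4

Derivation:
t=0: input=2 -> V=6
t=1: input=3 -> V=14
t=2: input=1 -> V=15
t=3: input=1 -> V=16
t=4: input=3 -> V=0 FIRE
t=5: input=3 -> V=9
t=6: input=3 -> V=17
t=7: input=2 -> V=21
t=8: input=2 -> V=0 FIRE
t=9: input=0 -> V=0
t=10: input=1 -> V=3
t=11: input=3 -> V=11
t=12: input=3 -> V=18
t=13: input=2 -> V=22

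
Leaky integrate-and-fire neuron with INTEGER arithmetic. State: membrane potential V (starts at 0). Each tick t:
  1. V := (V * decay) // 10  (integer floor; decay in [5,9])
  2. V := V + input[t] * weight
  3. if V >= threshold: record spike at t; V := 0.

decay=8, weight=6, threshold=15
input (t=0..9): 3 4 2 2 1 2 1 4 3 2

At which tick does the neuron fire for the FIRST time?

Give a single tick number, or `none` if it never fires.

t=0: input=3 -> V=0 FIRE
t=1: input=4 -> V=0 FIRE
t=2: input=2 -> V=12
t=3: input=2 -> V=0 FIRE
t=4: input=1 -> V=6
t=5: input=2 -> V=0 FIRE
t=6: input=1 -> V=6
t=7: input=4 -> V=0 FIRE
t=8: input=3 -> V=0 FIRE
t=9: input=2 -> V=12

Answer: 0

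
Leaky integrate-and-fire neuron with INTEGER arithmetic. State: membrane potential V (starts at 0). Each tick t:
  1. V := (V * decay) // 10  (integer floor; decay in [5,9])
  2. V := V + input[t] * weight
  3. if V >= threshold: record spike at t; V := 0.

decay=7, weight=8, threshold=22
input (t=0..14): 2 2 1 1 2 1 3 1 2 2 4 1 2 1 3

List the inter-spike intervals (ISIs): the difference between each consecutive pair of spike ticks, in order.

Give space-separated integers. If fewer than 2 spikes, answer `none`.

Answer: 3 2 3 1 3 1

Derivation:
t=0: input=2 -> V=16
t=1: input=2 -> V=0 FIRE
t=2: input=1 -> V=8
t=3: input=1 -> V=13
t=4: input=2 -> V=0 FIRE
t=5: input=1 -> V=8
t=6: input=3 -> V=0 FIRE
t=7: input=1 -> V=8
t=8: input=2 -> V=21
t=9: input=2 -> V=0 FIRE
t=10: input=4 -> V=0 FIRE
t=11: input=1 -> V=8
t=12: input=2 -> V=21
t=13: input=1 -> V=0 FIRE
t=14: input=3 -> V=0 FIRE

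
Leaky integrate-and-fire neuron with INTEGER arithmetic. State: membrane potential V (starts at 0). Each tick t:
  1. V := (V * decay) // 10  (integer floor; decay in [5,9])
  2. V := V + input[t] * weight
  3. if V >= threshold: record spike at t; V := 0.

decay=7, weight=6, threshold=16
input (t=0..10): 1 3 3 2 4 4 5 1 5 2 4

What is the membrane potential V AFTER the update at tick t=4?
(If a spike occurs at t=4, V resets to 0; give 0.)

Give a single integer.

Answer: 0

Derivation:
t=0: input=1 -> V=6
t=1: input=3 -> V=0 FIRE
t=2: input=3 -> V=0 FIRE
t=3: input=2 -> V=12
t=4: input=4 -> V=0 FIRE
t=5: input=4 -> V=0 FIRE
t=6: input=5 -> V=0 FIRE
t=7: input=1 -> V=6
t=8: input=5 -> V=0 FIRE
t=9: input=2 -> V=12
t=10: input=4 -> V=0 FIRE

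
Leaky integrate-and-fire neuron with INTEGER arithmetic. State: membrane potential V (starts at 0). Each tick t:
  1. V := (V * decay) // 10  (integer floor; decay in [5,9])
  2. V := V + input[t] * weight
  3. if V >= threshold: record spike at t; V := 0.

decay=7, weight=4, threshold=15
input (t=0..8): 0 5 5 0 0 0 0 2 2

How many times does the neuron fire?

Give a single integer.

Answer: 2

Derivation:
t=0: input=0 -> V=0
t=1: input=5 -> V=0 FIRE
t=2: input=5 -> V=0 FIRE
t=3: input=0 -> V=0
t=4: input=0 -> V=0
t=5: input=0 -> V=0
t=6: input=0 -> V=0
t=7: input=2 -> V=8
t=8: input=2 -> V=13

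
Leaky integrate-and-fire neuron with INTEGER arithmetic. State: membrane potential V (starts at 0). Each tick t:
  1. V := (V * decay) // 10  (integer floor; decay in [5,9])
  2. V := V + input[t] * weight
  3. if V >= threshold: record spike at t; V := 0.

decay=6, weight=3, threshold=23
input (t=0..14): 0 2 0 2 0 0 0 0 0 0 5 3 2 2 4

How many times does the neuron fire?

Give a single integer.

Answer: 0

Derivation:
t=0: input=0 -> V=0
t=1: input=2 -> V=6
t=2: input=0 -> V=3
t=3: input=2 -> V=7
t=4: input=0 -> V=4
t=5: input=0 -> V=2
t=6: input=0 -> V=1
t=7: input=0 -> V=0
t=8: input=0 -> V=0
t=9: input=0 -> V=0
t=10: input=5 -> V=15
t=11: input=3 -> V=18
t=12: input=2 -> V=16
t=13: input=2 -> V=15
t=14: input=4 -> V=21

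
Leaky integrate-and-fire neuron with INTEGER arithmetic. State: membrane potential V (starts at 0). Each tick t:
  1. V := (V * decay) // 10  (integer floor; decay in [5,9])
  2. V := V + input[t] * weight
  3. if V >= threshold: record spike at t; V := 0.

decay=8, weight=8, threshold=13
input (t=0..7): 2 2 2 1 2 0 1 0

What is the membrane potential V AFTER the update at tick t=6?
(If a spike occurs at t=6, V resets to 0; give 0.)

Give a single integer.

Answer: 8

Derivation:
t=0: input=2 -> V=0 FIRE
t=1: input=2 -> V=0 FIRE
t=2: input=2 -> V=0 FIRE
t=3: input=1 -> V=8
t=4: input=2 -> V=0 FIRE
t=5: input=0 -> V=0
t=6: input=1 -> V=8
t=7: input=0 -> V=6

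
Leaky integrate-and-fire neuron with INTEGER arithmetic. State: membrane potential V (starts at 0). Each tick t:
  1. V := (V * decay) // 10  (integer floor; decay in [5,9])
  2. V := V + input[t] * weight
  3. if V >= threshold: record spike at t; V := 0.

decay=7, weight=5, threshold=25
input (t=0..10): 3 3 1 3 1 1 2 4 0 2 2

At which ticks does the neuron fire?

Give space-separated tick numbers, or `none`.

t=0: input=3 -> V=15
t=1: input=3 -> V=0 FIRE
t=2: input=1 -> V=5
t=3: input=3 -> V=18
t=4: input=1 -> V=17
t=5: input=1 -> V=16
t=6: input=2 -> V=21
t=7: input=4 -> V=0 FIRE
t=8: input=0 -> V=0
t=9: input=2 -> V=10
t=10: input=2 -> V=17

Answer: 1 7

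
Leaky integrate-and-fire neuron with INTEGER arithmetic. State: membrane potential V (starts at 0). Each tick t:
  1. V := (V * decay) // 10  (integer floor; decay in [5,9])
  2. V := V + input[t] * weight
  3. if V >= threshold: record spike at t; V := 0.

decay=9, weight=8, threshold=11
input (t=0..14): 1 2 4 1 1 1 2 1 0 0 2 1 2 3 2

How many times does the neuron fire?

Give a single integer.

Answer: 8

Derivation:
t=0: input=1 -> V=8
t=1: input=2 -> V=0 FIRE
t=2: input=4 -> V=0 FIRE
t=3: input=1 -> V=8
t=4: input=1 -> V=0 FIRE
t=5: input=1 -> V=8
t=6: input=2 -> V=0 FIRE
t=7: input=1 -> V=8
t=8: input=0 -> V=7
t=9: input=0 -> V=6
t=10: input=2 -> V=0 FIRE
t=11: input=1 -> V=8
t=12: input=2 -> V=0 FIRE
t=13: input=3 -> V=0 FIRE
t=14: input=2 -> V=0 FIRE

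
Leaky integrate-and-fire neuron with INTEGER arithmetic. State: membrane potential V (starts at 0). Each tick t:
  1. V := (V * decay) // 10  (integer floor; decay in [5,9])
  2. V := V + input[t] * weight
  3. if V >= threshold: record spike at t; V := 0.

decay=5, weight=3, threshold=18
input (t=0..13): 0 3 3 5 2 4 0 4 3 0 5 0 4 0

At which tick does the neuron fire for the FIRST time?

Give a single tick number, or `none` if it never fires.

Answer: 3

Derivation:
t=0: input=0 -> V=0
t=1: input=3 -> V=9
t=2: input=3 -> V=13
t=3: input=5 -> V=0 FIRE
t=4: input=2 -> V=6
t=5: input=4 -> V=15
t=6: input=0 -> V=7
t=7: input=4 -> V=15
t=8: input=3 -> V=16
t=9: input=0 -> V=8
t=10: input=5 -> V=0 FIRE
t=11: input=0 -> V=0
t=12: input=4 -> V=12
t=13: input=0 -> V=6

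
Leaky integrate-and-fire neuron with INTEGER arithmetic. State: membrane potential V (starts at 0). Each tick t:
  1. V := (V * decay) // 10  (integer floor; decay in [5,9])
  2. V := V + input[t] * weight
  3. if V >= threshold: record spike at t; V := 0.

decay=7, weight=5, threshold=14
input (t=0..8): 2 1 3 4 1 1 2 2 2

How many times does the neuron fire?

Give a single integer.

t=0: input=2 -> V=10
t=1: input=1 -> V=12
t=2: input=3 -> V=0 FIRE
t=3: input=4 -> V=0 FIRE
t=4: input=1 -> V=5
t=5: input=1 -> V=8
t=6: input=2 -> V=0 FIRE
t=7: input=2 -> V=10
t=8: input=2 -> V=0 FIRE

Answer: 4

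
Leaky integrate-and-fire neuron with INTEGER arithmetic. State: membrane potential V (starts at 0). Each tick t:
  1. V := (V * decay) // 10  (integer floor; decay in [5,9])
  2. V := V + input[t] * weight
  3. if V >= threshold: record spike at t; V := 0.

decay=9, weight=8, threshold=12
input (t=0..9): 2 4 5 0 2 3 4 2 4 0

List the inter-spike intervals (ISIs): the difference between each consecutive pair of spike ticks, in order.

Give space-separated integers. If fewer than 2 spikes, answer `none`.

Answer: 1 1 2 1 1 1 1

Derivation:
t=0: input=2 -> V=0 FIRE
t=1: input=4 -> V=0 FIRE
t=2: input=5 -> V=0 FIRE
t=3: input=0 -> V=0
t=4: input=2 -> V=0 FIRE
t=5: input=3 -> V=0 FIRE
t=6: input=4 -> V=0 FIRE
t=7: input=2 -> V=0 FIRE
t=8: input=4 -> V=0 FIRE
t=9: input=0 -> V=0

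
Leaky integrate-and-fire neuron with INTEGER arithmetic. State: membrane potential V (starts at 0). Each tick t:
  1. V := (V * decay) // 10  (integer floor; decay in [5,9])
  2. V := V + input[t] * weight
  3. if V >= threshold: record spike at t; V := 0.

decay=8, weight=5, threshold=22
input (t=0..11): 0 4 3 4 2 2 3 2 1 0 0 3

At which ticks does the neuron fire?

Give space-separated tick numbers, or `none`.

t=0: input=0 -> V=0
t=1: input=4 -> V=20
t=2: input=3 -> V=0 FIRE
t=3: input=4 -> V=20
t=4: input=2 -> V=0 FIRE
t=5: input=2 -> V=10
t=6: input=3 -> V=0 FIRE
t=7: input=2 -> V=10
t=8: input=1 -> V=13
t=9: input=0 -> V=10
t=10: input=0 -> V=8
t=11: input=3 -> V=21

Answer: 2 4 6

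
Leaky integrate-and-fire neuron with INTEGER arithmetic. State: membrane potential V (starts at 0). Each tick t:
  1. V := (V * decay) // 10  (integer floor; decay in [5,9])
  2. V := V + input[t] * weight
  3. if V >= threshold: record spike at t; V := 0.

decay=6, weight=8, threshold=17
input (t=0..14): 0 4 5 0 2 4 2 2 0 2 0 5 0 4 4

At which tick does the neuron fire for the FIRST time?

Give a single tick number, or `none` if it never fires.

Answer: 1

Derivation:
t=0: input=0 -> V=0
t=1: input=4 -> V=0 FIRE
t=2: input=5 -> V=0 FIRE
t=3: input=0 -> V=0
t=4: input=2 -> V=16
t=5: input=4 -> V=0 FIRE
t=6: input=2 -> V=16
t=7: input=2 -> V=0 FIRE
t=8: input=0 -> V=0
t=9: input=2 -> V=16
t=10: input=0 -> V=9
t=11: input=5 -> V=0 FIRE
t=12: input=0 -> V=0
t=13: input=4 -> V=0 FIRE
t=14: input=4 -> V=0 FIRE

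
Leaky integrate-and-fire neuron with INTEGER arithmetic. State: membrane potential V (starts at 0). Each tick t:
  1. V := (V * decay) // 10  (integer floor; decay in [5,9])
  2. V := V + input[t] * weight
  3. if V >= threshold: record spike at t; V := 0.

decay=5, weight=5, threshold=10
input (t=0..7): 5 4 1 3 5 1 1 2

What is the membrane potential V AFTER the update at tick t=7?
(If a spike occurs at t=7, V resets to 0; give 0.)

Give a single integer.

t=0: input=5 -> V=0 FIRE
t=1: input=4 -> V=0 FIRE
t=2: input=1 -> V=5
t=3: input=3 -> V=0 FIRE
t=4: input=5 -> V=0 FIRE
t=5: input=1 -> V=5
t=6: input=1 -> V=7
t=7: input=2 -> V=0 FIRE

Answer: 0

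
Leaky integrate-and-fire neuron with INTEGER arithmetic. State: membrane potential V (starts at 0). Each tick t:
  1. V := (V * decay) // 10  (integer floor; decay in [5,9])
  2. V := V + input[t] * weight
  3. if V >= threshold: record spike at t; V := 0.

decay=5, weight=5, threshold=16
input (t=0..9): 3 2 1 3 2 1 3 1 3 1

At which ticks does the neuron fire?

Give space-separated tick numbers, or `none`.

t=0: input=3 -> V=15
t=1: input=2 -> V=0 FIRE
t=2: input=1 -> V=5
t=3: input=3 -> V=0 FIRE
t=4: input=2 -> V=10
t=5: input=1 -> V=10
t=6: input=3 -> V=0 FIRE
t=7: input=1 -> V=5
t=8: input=3 -> V=0 FIRE
t=9: input=1 -> V=5

Answer: 1 3 6 8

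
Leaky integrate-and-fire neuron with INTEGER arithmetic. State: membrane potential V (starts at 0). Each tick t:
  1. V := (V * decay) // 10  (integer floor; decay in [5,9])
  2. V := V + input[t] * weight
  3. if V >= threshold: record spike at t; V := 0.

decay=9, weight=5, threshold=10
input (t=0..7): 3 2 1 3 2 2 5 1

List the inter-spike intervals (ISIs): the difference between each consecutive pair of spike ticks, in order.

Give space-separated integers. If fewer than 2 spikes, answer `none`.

Answer: 1 2 1 1 1

Derivation:
t=0: input=3 -> V=0 FIRE
t=1: input=2 -> V=0 FIRE
t=2: input=1 -> V=5
t=3: input=3 -> V=0 FIRE
t=4: input=2 -> V=0 FIRE
t=5: input=2 -> V=0 FIRE
t=6: input=5 -> V=0 FIRE
t=7: input=1 -> V=5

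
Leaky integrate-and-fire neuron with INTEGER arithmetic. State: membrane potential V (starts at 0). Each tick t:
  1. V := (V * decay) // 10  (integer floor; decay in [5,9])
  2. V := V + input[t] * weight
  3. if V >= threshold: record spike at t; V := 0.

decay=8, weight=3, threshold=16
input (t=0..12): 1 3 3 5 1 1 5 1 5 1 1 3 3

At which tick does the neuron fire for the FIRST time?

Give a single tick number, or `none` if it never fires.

Answer: 2

Derivation:
t=0: input=1 -> V=3
t=1: input=3 -> V=11
t=2: input=3 -> V=0 FIRE
t=3: input=5 -> V=15
t=4: input=1 -> V=15
t=5: input=1 -> V=15
t=6: input=5 -> V=0 FIRE
t=7: input=1 -> V=3
t=8: input=5 -> V=0 FIRE
t=9: input=1 -> V=3
t=10: input=1 -> V=5
t=11: input=3 -> V=13
t=12: input=3 -> V=0 FIRE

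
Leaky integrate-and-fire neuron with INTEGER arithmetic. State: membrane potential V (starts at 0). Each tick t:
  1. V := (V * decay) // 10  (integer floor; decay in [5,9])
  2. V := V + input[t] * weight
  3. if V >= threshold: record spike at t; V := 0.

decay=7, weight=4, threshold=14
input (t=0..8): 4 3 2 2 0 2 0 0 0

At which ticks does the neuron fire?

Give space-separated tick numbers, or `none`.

t=0: input=4 -> V=0 FIRE
t=1: input=3 -> V=12
t=2: input=2 -> V=0 FIRE
t=3: input=2 -> V=8
t=4: input=0 -> V=5
t=5: input=2 -> V=11
t=6: input=0 -> V=7
t=7: input=0 -> V=4
t=8: input=0 -> V=2

Answer: 0 2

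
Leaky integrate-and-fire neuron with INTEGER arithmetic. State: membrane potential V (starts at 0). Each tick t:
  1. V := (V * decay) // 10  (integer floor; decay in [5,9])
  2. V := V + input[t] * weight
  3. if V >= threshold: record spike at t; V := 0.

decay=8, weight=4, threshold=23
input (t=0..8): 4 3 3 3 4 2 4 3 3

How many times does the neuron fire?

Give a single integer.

t=0: input=4 -> V=16
t=1: input=3 -> V=0 FIRE
t=2: input=3 -> V=12
t=3: input=3 -> V=21
t=4: input=4 -> V=0 FIRE
t=5: input=2 -> V=8
t=6: input=4 -> V=22
t=7: input=3 -> V=0 FIRE
t=8: input=3 -> V=12

Answer: 3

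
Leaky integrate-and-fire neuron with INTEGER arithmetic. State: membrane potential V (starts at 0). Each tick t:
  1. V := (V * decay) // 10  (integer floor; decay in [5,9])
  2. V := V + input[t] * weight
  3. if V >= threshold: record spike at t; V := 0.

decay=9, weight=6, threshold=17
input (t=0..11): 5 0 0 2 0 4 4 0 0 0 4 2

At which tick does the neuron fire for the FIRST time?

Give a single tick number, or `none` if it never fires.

Answer: 0

Derivation:
t=0: input=5 -> V=0 FIRE
t=1: input=0 -> V=0
t=2: input=0 -> V=0
t=3: input=2 -> V=12
t=4: input=0 -> V=10
t=5: input=4 -> V=0 FIRE
t=6: input=4 -> V=0 FIRE
t=7: input=0 -> V=0
t=8: input=0 -> V=0
t=9: input=0 -> V=0
t=10: input=4 -> V=0 FIRE
t=11: input=2 -> V=12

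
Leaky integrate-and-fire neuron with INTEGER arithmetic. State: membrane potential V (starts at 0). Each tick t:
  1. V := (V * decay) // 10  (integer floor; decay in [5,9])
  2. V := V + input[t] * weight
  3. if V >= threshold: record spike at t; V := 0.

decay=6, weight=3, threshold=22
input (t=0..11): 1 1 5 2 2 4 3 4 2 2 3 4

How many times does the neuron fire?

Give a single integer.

Answer: 1

Derivation:
t=0: input=1 -> V=3
t=1: input=1 -> V=4
t=2: input=5 -> V=17
t=3: input=2 -> V=16
t=4: input=2 -> V=15
t=5: input=4 -> V=21
t=6: input=3 -> V=21
t=7: input=4 -> V=0 FIRE
t=8: input=2 -> V=6
t=9: input=2 -> V=9
t=10: input=3 -> V=14
t=11: input=4 -> V=20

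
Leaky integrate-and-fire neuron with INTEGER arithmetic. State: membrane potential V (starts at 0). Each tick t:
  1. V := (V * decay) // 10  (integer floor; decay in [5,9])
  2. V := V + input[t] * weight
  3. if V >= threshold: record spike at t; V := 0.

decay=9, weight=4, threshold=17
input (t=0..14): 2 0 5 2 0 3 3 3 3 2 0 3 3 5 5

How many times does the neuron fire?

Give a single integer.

Answer: 7

Derivation:
t=0: input=2 -> V=8
t=1: input=0 -> V=7
t=2: input=5 -> V=0 FIRE
t=3: input=2 -> V=8
t=4: input=0 -> V=7
t=5: input=3 -> V=0 FIRE
t=6: input=3 -> V=12
t=7: input=3 -> V=0 FIRE
t=8: input=3 -> V=12
t=9: input=2 -> V=0 FIRE
t=10: input=0 -> V=0
t=11: input=3 -> V=12
t=12: input=3 -> V=0 FIRE
t=13: input=5 -> V=0 FIRE
t=14: input=5 -> V=0 FIRE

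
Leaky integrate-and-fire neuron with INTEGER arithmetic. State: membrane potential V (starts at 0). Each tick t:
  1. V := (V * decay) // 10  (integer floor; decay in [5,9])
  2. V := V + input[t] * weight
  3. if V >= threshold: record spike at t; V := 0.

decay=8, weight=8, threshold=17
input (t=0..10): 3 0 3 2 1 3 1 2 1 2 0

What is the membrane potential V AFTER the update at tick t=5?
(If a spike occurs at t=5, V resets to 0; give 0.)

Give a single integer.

t=0: input=3 -> V=0 FIRE
t=1: input=0 -> V=0
t=2: input=3 -> V=0 FIRE
t=3: input=2 -> V=16
t=4: input=1 -> V=0 FIRE
t=5: input=3 -> V=0 FIRE
t=6: input=1 -> V=8
t=7: input=2 -> V=0 FIRE
t=8: input=1 -> V=8
t=9: input=2 -> V=0 FIRE
t=10: input=0 -> V=0

Answer: 0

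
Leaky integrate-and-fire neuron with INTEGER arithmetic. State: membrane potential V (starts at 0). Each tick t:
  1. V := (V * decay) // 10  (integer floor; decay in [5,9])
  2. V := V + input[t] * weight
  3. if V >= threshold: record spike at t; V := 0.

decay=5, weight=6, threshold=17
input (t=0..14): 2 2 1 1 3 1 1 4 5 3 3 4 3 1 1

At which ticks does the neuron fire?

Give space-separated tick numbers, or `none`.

t=0: input=2 -> V=12
t=1: input=2 -> V=0 FIRE
t=2: input=1 -> V=6
t=3: input=1 -> V=9
t=4: input=3 -> V=0 FIRE
t=5: input=1 -> V=6
t=6: input=1 -> V=9
t=7: input=4 -> V=0 FIRE
t=8: input=5 -> V=0 FIRE
t=9: input=3 -> V=0 FIRE
t=10: input=3 -> V=0 FIRE
t=11: input=4 -> V=0 FIRE
t=12: input=3 -> V=0 FIRE
t=13: input=1 -> V=6
t=14: input=1 -> V=9

Answer: 1 4 7 8 9 10 11 12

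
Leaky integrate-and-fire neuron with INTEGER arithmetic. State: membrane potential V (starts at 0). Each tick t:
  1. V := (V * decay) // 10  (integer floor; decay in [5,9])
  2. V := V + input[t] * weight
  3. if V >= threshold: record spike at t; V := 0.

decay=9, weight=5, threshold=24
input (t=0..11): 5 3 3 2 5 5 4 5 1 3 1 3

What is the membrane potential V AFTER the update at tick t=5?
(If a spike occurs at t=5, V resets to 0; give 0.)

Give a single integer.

t=0: input=5 -> V=0 FIRE
t=1: input=3 -> V=15
t=2: input=3 -> V=0 FIRE
t=3: input=2 -> V=10
t=4: input=5 -> V=0 FIRE
t=5: input=5 -> V=0 FIRE
t=6: input=4 -> V=20
t=7: input=5 -> V=0 FIRE
t=8: input=1 -> V=5
t=9: input=3 -> V=19
t=10: input=1 -> V=22
t=11: input=3 -> V=0 FIRE

Answer: 0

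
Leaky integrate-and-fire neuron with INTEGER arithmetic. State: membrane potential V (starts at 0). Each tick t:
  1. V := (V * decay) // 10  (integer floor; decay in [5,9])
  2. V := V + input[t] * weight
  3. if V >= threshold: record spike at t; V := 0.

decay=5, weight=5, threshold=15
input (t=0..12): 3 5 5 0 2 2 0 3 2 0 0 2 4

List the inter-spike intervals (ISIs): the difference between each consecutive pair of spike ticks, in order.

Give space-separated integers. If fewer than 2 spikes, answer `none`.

Answer: 1 1 3 2 5

Derivation:
t=0: input=3 -> V=0 FIRE
t=1: input=5 -> V=0 FIRE
t=2: input=5 -> V=0 FIRE
t=3: input=0 -> V=0
t=4: input=2 -> V=10
t=5: input=2 -> V=0 FIRE
t=6: input=0 -> V=0
t=7: input=3 -> V=0 FIRE
t=8: input=2 -> V=10
t=9: input=0 -> V=5
t=10: input=0 -> V=2
t=11: input=2 -> V=11
t=12: input=4 -> V=0 FIRE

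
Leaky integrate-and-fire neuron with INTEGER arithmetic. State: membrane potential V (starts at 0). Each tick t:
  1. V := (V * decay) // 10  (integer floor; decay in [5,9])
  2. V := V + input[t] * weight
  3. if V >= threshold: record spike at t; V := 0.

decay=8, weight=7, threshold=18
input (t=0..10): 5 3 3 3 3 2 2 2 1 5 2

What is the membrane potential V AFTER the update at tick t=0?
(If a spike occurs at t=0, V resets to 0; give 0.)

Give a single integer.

t=0: input=5 -> V=0 FIRE
t=1: input=3 -> V=0 FIRE
t=2: input=3 -> V=0 FIRE
t=3: input=3 -> V=0 FIRE
t=4: input=3 -> V=0 FIRE
t=5: input=2 -> V=14
t=6: input=2 -> V=0 FIRE
t=7: input=2 -> V=14
t=8: input=1 -> V=0 FIRE
t=9: input=5 -> V=0 FIRE
t=10: input=2 -> V=14

Answer: 0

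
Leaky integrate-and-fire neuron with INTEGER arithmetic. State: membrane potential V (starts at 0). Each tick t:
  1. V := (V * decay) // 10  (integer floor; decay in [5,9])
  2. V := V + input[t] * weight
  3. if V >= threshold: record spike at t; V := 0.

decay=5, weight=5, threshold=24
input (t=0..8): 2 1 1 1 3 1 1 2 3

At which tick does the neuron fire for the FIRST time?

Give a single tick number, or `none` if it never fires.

Answer: none

Derivation:
t=0: input=2 -> V=10
t=1: input=1 -> V=10
t=2: input=1 -> V=10
t=3: input=1 -> V=10
t=4: input=3 -> V=20
t=5: input=1 -> V=15
t=6: input=1 -> V=12
t=7: input=2 -> V=16
t=8: input=3 -> V=23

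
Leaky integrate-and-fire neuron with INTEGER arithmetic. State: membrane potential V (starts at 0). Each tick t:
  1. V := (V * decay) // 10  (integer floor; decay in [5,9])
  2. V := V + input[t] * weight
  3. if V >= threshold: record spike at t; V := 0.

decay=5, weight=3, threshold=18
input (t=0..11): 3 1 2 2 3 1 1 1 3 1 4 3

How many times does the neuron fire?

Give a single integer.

t=0: input=3 -> V=9
t=1: input=1 -> V=7
t=2: input=2 -> V=9
t=3: input=2 -> V=10
t=4: input=3 -> V=14
t=5: input=1 -> V=10
t=6: input=1 -> V=8
t=7: input=1 -> V=7
t=8: input=3 -> V=12
t=9: input=1 -> V=9
t=10: input=4 -> V=16
t=11: input=3 -> V=17

Answer: 0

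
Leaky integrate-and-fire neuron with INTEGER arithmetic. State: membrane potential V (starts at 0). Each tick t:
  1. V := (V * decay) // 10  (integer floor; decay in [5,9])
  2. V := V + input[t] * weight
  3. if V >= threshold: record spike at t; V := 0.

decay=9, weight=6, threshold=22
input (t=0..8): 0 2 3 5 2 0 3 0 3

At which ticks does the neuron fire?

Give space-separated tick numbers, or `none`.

t=0: input=0 -> V=0
t=1: input=2 -> V=12
t=2: input=3 -> V=0 FIRE
t=3: input=5 -> V=0 FIRE
t=4: input=2 -> V=12
t=5: input=0 -> V=10
t=6: input=3 -> V=0 FIRE
t=7: input=0 -> V=0
t=8: input=3 -> V=18

Answer: 2 3 6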